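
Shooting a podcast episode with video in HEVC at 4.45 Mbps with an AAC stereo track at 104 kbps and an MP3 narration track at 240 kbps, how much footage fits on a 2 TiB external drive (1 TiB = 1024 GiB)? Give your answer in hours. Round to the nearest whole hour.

1019 hours

Audio total: 104 + 240 = 344 kbps = 0.344 Mbps.
Total bitrate: 4.45 + 0.344 = 4.794 Mbps.
Capacity: 2 TiB = 17,592,186 Mb.
Recording time: 17,592,186 / 4.794 = 3,669,626 s ≈ 1,019 hours.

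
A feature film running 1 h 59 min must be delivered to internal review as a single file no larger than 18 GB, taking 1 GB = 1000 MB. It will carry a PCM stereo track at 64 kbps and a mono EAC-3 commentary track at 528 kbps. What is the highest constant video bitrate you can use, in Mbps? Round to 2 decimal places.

Budget: 18 GB = 144000.0 Mb.
1 h 59 min = 119 min = 7140 s
Total bitrate budget: 144000.0 Mb / 7140 s = 20.168 Mbps.
Audio total: 64 + 528 = 592 kbps = 0.592 Mbps.
Video: 20.168 − 0.592 = 19.576 Mbps.

19.58 Mbps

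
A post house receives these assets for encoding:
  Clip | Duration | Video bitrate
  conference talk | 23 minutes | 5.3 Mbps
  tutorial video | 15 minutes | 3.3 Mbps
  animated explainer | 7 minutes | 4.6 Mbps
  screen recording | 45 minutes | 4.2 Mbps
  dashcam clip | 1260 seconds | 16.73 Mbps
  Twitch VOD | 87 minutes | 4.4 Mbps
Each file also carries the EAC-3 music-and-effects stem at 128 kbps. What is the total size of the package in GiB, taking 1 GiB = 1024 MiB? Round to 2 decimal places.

8.05 GiB

Audio: 128 kbps = 0.128 Mbps.
conference talk: 5.428 Mbps × 1380 s = 7490.6 Mb
tutorial video: 3.428 Mbps × 900 s = 3085.2 Mb
animated explainer: 4.728 Mbps × 420 s = 1985.8 Mb
screen recording: 4.328 Mbps × 2700 s = 11685.6 Mb
dashcam clip: 16.858 Mbps × 1260 s = 21241.1 Mb
Twitch VOD: 4.528 Mbps × 5220 s = 23636.2 Mb
Total: 69124.4 Mb = 8640.6 MB.
= 8.047 GiB.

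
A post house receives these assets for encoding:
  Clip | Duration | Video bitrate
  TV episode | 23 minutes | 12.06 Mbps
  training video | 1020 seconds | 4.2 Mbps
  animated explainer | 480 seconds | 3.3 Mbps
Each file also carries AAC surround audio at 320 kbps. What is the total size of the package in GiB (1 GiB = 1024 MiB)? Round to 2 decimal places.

2.73 GiB

Audio: 320 kbps = 0.320 Mbps.
TV episode: 12.380 Mbps × 1380 s = 17084.4 Mb
training video: 4.520 Mbps × 1020 s = 4610.4 Mb
animated explainer: 3.620 Mbps × 480 s = 1737.6 Mb
Total: 23432.4 Mb = 2929.1 MB.
= 2.728 GiB.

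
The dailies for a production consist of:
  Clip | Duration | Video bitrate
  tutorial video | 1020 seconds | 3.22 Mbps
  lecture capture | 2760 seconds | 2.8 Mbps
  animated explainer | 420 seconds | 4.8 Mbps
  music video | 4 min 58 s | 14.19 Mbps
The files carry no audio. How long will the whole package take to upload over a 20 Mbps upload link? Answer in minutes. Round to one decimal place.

tutorial video: 3.220 Mbps × 1020 s = 3284.4 Mb
lecture capture: 2.800 Mbps × 2760 s = 7728.0 Mb
animated explainer: 4.800 Mbps × 420 s = 2016.0 Mb
music video: 14.190 Mbps × 298 s = 4228.6 Mb
Total: 17257.0 Mb = 2157.1 MB.
At 20 Mbps: 17257.0 / 20 = 863 s ≈ 14.4 minutes.

14.4 minutes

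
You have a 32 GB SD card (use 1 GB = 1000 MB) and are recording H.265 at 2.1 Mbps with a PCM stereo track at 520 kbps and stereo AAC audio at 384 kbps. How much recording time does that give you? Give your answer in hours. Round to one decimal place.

23.7 hours

Audio total: 520 + 384 = 904 kbps = 0.904 Mbps.
Total bitrate: 2.1 + 0.904 = 3.004 Mbps.
Capacity: 32 GB = 256,000 Mb.
Recording time: 256,000 / 3.004 = 85,220 s ≈ 23.7 hours.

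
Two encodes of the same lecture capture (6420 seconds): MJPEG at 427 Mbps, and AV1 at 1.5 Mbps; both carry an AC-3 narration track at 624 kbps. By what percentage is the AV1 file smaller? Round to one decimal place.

99.5%

Audio: 624 kbps = 0.624 Mbps.
MJPEG: 427.624 Mbps × 6420 s = 2745346.1 Mb = 343.168 GB.
AV1: 2.124 Mbps × 6420 s = 13636.1 Mb = 1.705 GB.
Reduction: (1 − 1.705/343.168) × 100 = 99.50%.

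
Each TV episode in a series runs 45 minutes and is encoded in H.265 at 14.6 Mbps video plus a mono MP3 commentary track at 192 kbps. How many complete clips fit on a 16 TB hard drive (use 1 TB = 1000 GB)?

3204

45 min = 2700 s
Audio: 192 kbps = 0.192 Mbps.
Total bitrate: 14.792 Mbps.
Per item: 14.792 Mbps × 2700 s = 39,938 Mb = 4,992 MB.
Capacity: 16 TB = 128,000,000 Mb; 3204.94 items → 3204 complete.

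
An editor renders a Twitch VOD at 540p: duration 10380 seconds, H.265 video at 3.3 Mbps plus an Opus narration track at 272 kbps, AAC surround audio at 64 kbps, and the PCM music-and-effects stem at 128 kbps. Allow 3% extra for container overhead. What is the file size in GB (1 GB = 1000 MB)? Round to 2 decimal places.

Audio total: 272 + 64 + 128 = 464 kbps = 0.464 Mbps.
Total bitrate: 3.3 + 0.464 = 3.764 Mbps.
Stream data: 3.764 Mbps × 10380 s = 39070.3 Mb.
With 3% container overhead: ×1.03.
40,242 Mb ÷ 8 = 5,030 MB → 5.030 GB.

5.03 GB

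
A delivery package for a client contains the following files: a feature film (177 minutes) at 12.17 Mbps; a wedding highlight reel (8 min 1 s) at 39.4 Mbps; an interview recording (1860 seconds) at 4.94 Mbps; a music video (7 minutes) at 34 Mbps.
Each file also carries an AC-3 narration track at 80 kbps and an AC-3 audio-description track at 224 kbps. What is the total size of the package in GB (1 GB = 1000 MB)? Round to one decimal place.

Audio total: 80 + 224 = 304 kbps = 0.304 Mbps.
feature film: 12.474 Mbps × 10620 s = 132473.9 Mb
wedding highlight reel: 39.704 Mbps × 481 s = 19097.6 Mb
interview recording: 5.244 Mbps × 1860 s = 9753.8 Mb
music video: 34.304 Mbps × 420 s = 14407.7 Mb
Total: 175733.0 Mb = 21966.6 MB.
= 21.97 GB.

22.0 GB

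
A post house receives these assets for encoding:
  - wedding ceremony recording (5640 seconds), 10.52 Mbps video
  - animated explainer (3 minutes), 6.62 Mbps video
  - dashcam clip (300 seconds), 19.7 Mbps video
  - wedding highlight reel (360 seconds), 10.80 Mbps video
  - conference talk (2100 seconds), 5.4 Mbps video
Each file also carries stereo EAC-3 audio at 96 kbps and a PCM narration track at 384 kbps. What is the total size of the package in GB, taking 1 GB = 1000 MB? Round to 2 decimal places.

Audio total: 96 + 384 = 480 kbps = 0.480 Mbps.
wedding ceremony recording: 11.000 Mbps × 5640 s = 62040.0 Mb
animated explainer: 7.100 Mbps × 180 s = 1278.0 Mb
dashcam clip: 20.180 Mbps × 300 s = 6054.0 Mb
wedding highlight reel: 11.280 Mbps × 360 s = 4060.8 Mb
conference talk: 5.880 Mbps × 2100 s = 12348.0 Mb
Total: 85780.8 Mb = 10722.6 MB.
= 10.72 GB.

10.72 GB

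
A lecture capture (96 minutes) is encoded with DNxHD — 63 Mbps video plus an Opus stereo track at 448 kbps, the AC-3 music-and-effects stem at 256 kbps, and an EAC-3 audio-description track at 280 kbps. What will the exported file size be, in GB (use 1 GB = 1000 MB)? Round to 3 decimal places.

46.068 GB

96 min = 5760 s
Audio total: 448 + 256 + 280 = 984 kbps = 0.984 Mbps.
Total bitrate: 63 + 0.984 = 63.984 Mbps.
Stream data: 63.984 Mbps × 5760 s = 368547.8 Mb.
368,548 Mb ÷ 8 = 46,068 MB → 46.07 GB.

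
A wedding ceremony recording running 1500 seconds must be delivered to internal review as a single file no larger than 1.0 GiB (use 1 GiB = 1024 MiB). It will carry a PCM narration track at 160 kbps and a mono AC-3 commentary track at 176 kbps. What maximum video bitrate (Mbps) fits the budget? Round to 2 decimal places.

Budget: 1.0 GiB = 8589.9 Mb.
Total bitrate budget: 8589.9 Mb / 1500 s = 5.727 Mbps.
Audio total: 160 + 176 = 336 kbps = 0.336 Mbps.
Video: 5.727 − 0.336 = 5.391 Mbps.

5.39 Mbps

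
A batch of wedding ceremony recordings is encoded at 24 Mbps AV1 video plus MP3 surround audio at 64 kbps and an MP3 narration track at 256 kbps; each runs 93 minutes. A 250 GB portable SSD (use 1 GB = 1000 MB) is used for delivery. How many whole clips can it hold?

14

93 min = 5580 s
Audio total: 64 + 256 = 320 kbps = 0.320 Mbps.
Total bitrate: 24.320 Mbps.
Per item: 24.320 Mbps × 5580 s = 135,706 Mb = 16,963 MB.
Capacity: 250 GB = 2,000,000 Mb; 14.74 items → 14 complete.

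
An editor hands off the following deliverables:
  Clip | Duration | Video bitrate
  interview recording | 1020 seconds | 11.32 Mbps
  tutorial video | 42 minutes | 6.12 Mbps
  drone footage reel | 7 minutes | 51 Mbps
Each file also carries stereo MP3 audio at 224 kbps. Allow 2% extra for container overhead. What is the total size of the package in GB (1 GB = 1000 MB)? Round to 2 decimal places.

6.28 GB

Audio: 224 kbps = 0.224 Mbps.
interview recording: 11.544 Mbps × 1020 s × 1.02 = 12010.4 Mb
tutorial video: 6.344 Mbps × 2520 s × 1.02 = 16306.6 Mb
drone footage reel: 51.224 Mbps × 420 s × 1.02 = 21944.4 Mb
Total: 50261.4 Mb = 6282.7 MB.
= 6.283 GB.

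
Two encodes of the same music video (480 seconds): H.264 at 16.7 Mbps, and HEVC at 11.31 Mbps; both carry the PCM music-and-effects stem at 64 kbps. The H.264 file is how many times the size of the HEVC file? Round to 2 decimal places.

Audio: 64 kbps = 0.064 Mbps.
H.264: 16.764 Mbps × 480 s = 8046.7 Mb = 1.006 GB.
HEVC: 11.374 Mbps × 480 s = 5459.5 Mb = 0.682 GB.
Ratio: 1.006 / 0.682 = 1.474.

1.47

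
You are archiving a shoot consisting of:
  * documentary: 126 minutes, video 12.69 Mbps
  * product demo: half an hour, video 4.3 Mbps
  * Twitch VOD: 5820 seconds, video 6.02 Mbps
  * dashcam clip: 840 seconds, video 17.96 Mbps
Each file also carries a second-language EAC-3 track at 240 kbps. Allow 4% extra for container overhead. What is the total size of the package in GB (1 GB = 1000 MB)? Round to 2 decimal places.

20.49 GB

Audio: 240 kbps = 0.240 Mbps.
documentary: 12.930 Mbps × 7560 s × 1.04 = 101660.8 Mb
product demo: 4.540 Mbps × 1800 s × 1.04 = 8498.9 Mb
Twitch VOD: 6.260 Mbps × 5820 s × 1.04 = 37890.5 Mb
dashcam clip: 18.200 Mbps × 840 s × 1.04 = 15899.5 Mb
Total: 163949.8 Mb = 20493.7 MB.
= 20.49 GB.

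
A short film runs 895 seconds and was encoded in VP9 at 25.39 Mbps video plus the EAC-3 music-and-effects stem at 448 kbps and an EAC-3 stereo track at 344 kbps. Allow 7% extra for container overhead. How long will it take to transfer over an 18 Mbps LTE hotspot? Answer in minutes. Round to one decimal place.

Audio total: 448 + 344 = 792 kbps = 0.792 Mbps.
Total bitrate: 26.182 Mbps.
File: 26.182 Mbps × 895 s = 23432.9 Mb.
With 7% container overhead: ×1.07. → 25073.2 Mb.
At 18 Mbps: 25073.2 / 18 = 1393.0 s ≈ 23.2 minutes.

23.2 minutes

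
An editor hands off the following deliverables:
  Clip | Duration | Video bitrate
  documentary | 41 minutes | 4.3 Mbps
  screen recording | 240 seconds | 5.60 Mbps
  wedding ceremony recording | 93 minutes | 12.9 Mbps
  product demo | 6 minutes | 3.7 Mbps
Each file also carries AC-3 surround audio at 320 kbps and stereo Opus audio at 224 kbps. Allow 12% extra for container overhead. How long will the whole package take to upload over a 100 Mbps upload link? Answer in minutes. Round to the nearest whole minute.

17 minutes

Audio total: 320 + 224 = 544 kbps = 0.544 Mbps.
documentary: 4.844 Mbps × 2460 s × 1.12 = 13346.2 Mb
screen recording: 6.144 Mbps × 240 s × 1.12 = 1651.5 Mb
wedding ceremony recording: 13.444 Mbps × 5580 s × 1.12 = 84019.6 Mb
product demo: 4.244 Mbps × 360 s × 1.12 = 1711.2 Mb
Total: 100728.5 Mb = 12591.1 MB.
At 100 Mbps: 100728.5 / 100 = 1007 s ≈ 16.8 minutes.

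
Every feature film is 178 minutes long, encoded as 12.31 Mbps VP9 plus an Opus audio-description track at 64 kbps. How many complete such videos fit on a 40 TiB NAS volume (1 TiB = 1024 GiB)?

178 min = 10680 s
Audio: 64 kbps = 0.064 Mbps.
Total bitrate: 12.374 Mbps.
Per item: 12.374 Mbps × 10680 s = 132,154 Mb = 16,519 MB.
Capacity: 40 TiB = 351,843,721 Mb; 2662.37 items → 2662 complete.

2662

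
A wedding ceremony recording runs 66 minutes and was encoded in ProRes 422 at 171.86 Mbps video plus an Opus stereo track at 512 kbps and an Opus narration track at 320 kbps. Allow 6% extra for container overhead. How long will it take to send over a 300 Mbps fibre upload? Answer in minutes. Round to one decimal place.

40.3 minutes

66 min = 3960 s
Audio total: 512 + 320 = 832 kbps = 0.832 Mbps.
Total bitrate: 172.692 Mbps.
File: 172.692 Mbps × 3960 s = 683860.3 Mb.
With 6% container overhead: ×1.06. → 724891.9 Mb.
At 300 Mbps: 724891.9 / 300 = 2416.3 s ≈ 40.3 minutes.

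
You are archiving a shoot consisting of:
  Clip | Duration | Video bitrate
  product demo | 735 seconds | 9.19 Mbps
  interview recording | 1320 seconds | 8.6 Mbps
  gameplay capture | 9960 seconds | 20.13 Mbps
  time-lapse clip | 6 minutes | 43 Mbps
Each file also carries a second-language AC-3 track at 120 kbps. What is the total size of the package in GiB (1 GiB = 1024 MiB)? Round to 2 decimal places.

27.42 GiB

Audio: 120 kbps = 0.120 Mbps.
product demo: 9.310 Mbps × 735 s = 6842.9 Mb
interview recording: 8.720 Mbps × 1320 s = 11510.4 Mb
gameplay capture: 20.250 Mbps × 9960 s = 201690.0 Mb
time-lapse clip: 43.120 Mbps × 360 s = 15523.2 Mb
Total: 235566.5 Mb = 29445.8 MB.
= 27.42 GiB.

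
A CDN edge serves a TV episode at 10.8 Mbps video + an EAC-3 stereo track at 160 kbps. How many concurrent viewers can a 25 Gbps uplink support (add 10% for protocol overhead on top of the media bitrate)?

2073

Audio: 160 kbps = 0.160 Mbps.
Per-viewer media rate: 10.960 Mbps.
On the wire with 10% overhead: 12.056 Mbps.
25 Gbps = 25,000 Mbps; 25,000 / 12.056 = 2073.66 → 2073 viewers.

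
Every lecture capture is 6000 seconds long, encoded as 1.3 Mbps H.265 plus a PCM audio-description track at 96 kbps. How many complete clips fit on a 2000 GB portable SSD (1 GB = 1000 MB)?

Audio: 96 kbps = 0.096 Mbps.
Total bitrate: 1.396 Mbps.
Per item: 1.396 Mbps × 6000 s = 8,376 Mb = 1,047 MB.
Capacity: 2000 GB = 16,000,000 Mb; 1910.22 items → 1910 complete.

1910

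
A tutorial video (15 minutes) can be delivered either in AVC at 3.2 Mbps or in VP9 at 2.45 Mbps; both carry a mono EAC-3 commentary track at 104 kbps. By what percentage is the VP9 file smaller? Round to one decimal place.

15 min = 900 s
Audio: 104 kbps = 0.104 Mbps.
AVC: 3.304 Mbps × 900 s = 2973.6 Mb = 371.700 MB.
VP9: 2.554 Mbps × 900 s = 2298.6 Mb = 287.325 MB.
Reduction: (1 − 287.325/371.700) × 100 = 22.70%.

22.7%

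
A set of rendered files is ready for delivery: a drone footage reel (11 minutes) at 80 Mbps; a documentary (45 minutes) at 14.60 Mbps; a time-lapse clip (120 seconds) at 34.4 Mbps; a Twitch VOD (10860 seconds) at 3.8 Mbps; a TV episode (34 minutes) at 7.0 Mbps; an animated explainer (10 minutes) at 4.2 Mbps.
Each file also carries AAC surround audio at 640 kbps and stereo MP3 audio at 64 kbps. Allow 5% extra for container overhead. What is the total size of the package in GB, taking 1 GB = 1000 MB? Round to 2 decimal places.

21.84 GB

Audio total: 640 + 64 = 704 kbps = 0.704 Mbps.
drone footage reel: 80.704 Mbps × 660 s × 1.05 = 55927.9 Mb
documentary: 15.304 Mbps × 2700 s × 1.05 = 43386.8 Mb
time-lapse clip: 35.104 Mbps × 120 s × 1.05 = 4423.1 Mb
Twitch VOD: 4.504 Mbps × 10860 s × 1.05 = 51359.1 Mb
TV episode: 7.704 Mbps × 2040 s × 1.05 = 16502.0 Mb
animated explainer: 4.904 Mbps × 600 s × 1.05 = 3089.5 Mb
Total: 174688.4 Mb = 21836.1 MB.
= 21.84 GB.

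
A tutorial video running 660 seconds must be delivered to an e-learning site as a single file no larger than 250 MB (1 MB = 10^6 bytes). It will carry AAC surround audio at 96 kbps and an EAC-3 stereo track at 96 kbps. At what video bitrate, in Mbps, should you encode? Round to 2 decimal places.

2.84 Mbps

Budget: 250 MB = 2000.0 Mb.
Total bitrate budget: 2000.0 Mb / 660 s = 3.030 Mbps.
Audio total: 96 + 96 = 192 kbps = 0.192 Mbps.
Video: 3.030 − 0.192 = 2.838 Mbps.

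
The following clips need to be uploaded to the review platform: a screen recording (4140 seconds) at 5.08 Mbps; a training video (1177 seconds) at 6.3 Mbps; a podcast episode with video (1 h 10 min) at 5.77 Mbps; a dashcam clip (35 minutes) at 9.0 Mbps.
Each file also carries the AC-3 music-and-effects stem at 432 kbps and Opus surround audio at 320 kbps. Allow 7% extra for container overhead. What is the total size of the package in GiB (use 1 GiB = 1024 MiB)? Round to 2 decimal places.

Audio total: 432 + 320 = 752 kbps = 0.752 Mbps.
screen recording: 5.832 Mbps × 4140 s × 1.07 = 25834.6 Mb
training video: 7.052 Mbps × 1177 s × 1.07 = 8881.2 Mb
podcast episode with video: 6.522 Mbps × 4200 s × 1.07 = 29309.9 Mb
dashcam clip: 9.752 Mbps × 2100 s × 1.07 = 21912.7 Mb
Total: 85938.4 Mb = 10742.3 MB.
= 10.00 GiB.

10.00 GiB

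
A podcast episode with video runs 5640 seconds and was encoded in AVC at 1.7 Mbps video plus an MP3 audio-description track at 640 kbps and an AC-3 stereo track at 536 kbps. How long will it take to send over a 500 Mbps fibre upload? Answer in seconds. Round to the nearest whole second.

32 seconds

Audio total: 640 + 536 = 1176 kbps = 1.176 Mbps.
Total bitrate: 2.876 Mbps.
File: 2.876 Mbps × 5640 s = 16220.6 Mb.
At 500 Mbps: 16220.6 / 500 = 32.4 s ≈ 32.4 seconds.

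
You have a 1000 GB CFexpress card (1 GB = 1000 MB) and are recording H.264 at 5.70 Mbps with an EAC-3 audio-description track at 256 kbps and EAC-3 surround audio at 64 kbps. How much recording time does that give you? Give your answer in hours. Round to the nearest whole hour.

369 hours

Audio total: 256 + 64 = 320 kbps = 0.320 Mbps.
Total bitrate: 5.70 + 0.320 = 6.020 Mbps.
Capacity: 1000 GB = 8,000,000 Mb.
Recording time: 8,000,000 / 6.020 = 1,328,904 s ≈ 369 hours.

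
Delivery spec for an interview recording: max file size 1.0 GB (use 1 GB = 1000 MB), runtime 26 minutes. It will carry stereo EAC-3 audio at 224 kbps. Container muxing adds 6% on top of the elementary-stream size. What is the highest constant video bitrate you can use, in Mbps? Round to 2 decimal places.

4.61 Mbps

Budget: 1.0 GB = 8000.0 Mb.
Stream payload after overhead: 8000.0 / 1.06 = 7547.2 Mb.
26 min = 1560 s
Total bitrate budget: 7547.2 Mb / 1560 s = 4.838 Mbps.
Audio: 224 kbps = 0.224 Mbps.
Video: 4.838 − 0.224 = 4.614 Mbps.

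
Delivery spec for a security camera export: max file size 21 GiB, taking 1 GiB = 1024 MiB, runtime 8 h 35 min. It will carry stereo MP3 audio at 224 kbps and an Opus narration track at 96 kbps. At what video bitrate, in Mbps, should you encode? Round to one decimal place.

Budget: 21 GiB = 180388.6 Mb.
8 h 35 min = 515 min = 30900 s
Total bitrate budget: 180388.6 Mb / 30900 s = 5.838 Mbps.
Audio total: 224 + 96 = 320 kbps = 0.320 Mbps.
Video: 5.838 − 0.320 = 5.518 Mbps.

5.5 Mbps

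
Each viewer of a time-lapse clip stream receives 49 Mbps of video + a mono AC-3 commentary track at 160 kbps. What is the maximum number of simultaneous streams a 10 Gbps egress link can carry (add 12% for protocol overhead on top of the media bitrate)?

Audio: 160 kbps = 0.160 Mbps.
Per-viewer media rate: 49.160 Mbps.
On the wire with 12% overhead: 55.059 Mbps.
10 Gbps = 10,000 Mbps; 10,000 / 55.059 = 181.62 → 181 viewers.

181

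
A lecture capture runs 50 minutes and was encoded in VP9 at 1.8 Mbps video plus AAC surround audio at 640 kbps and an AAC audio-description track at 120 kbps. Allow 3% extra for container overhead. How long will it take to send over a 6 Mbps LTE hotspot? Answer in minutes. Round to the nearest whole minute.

50 min = 3000 s
Audio total: 640 + 120 = 760 kbps = 0.760 Mbps.
Total bitrate: 2.560 Mbps.
File: 2.560 Mbps × 3000 s = 7680.0 Mb.
With 3% container overhead: ×1.03. → 7910.4 Mb.
At 6 Mbps: 7910.4 / 6 = 1318.4 s ≈ 22 minutes.

22 minutes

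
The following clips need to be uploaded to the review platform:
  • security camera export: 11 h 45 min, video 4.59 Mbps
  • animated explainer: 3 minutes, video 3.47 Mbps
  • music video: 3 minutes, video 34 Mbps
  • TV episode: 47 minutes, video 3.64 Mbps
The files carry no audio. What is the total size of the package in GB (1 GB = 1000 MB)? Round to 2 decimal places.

security camera export: 4.590 Mbps × 42300 s = 194157.0 Mb
animated explainer: 3.470 Mbps × 180 s = 624.6 Mb
music video: 34.000 Mbps × 180 s = 6120.0 Mb
TV episode: 3.640 Mbps × 2820 s = 10264.8 Mb
Total: 211166.4 Mb = 26395.8 MB.
= 26.40 GB.

26.40 GB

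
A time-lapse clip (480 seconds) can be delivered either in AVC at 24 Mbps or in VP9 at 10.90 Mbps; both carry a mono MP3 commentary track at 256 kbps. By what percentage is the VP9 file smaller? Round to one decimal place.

54.0%

Audio: 256 kbps = 0.256 Mbps.
AVC: 24.256 Mbps × 480 s = 11642.9 Mb = 1.455 GB.
VP9: 11.156 Mbps × 480 s = 5354.9 Mb = 0.669 GB.
Reduction: (1 − 0.669/1.455) × 100 = 54.01%.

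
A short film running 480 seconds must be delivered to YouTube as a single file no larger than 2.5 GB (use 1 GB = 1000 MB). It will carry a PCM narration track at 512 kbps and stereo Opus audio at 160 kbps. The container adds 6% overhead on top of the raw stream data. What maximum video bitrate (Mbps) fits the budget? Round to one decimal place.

38.6 Mbps

Budget: 2.5 GB = 20000.0 Mb.
Stream payload after overhead: 20000.0 / 1.06 = 18867.9 Mb.
Total bitrate budget: 18867.9 Mb / 480 s = 39.308 Mbps.
Audio total: 512 + 160 = 672 kbps = 0.672 Mbps.
Video: 39.308 − 0.672 = 38.636 Mbps.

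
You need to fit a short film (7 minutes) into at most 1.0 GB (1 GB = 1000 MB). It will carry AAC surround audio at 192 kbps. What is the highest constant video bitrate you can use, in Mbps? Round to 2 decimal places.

18.86 Mbps

Budget: 1.0 GB = 8000.0 Mb.
7 min = 420 s
Total bitrate budget: 8000.0 Mb / 420 s = 19.048 Mbps.
Audio: 192 kbps = 0.192 Mbps.
Video: 19.048 − 0.192 = 18.856 Mbps.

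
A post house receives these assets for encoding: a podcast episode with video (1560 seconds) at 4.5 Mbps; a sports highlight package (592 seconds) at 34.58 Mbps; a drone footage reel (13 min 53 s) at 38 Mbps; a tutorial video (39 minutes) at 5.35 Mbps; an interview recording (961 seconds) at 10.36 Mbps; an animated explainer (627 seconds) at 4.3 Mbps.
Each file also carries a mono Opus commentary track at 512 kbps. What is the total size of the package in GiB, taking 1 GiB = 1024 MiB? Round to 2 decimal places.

Audio: 512 kbps = 0.512 Mbps.
podcast episode with video: 5.012 Mbps × 1560 s = 7818.7 Mb
sports highlight package: 35.092 Mbps × 592 s = 20774.5 Mb
drone footage reel: 38.512 Mbps × 833 s = 32080.5 Mb
tutorial video: 5.862 Mbps × 2340 s = 13717.1 Mb
interview recording: 10.872 Mbps × 961 s = 10448.0 Mb
animated explainer: 4.812 Mbps × 627 s = 3017.1 Mb
Total: 87855.9 Mb = 10982.0 MB.
= 10.23 GiB.

10.23 GiB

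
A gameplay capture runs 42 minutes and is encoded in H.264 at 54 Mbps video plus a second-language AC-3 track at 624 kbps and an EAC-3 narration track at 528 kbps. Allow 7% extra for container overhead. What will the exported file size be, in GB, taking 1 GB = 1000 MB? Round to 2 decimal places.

18.59 GB

42 min = 2520 s
Audio total: 624 + 528 = 1152 kbps = 1.152 Mbps.
Total bitrate: 54 + 1.152 = 55.152 Mbps.
Stream data: 55.152 Mbps × 2520 s = 138983.0 Mb.
With 7% container overhead: ×1.07.
148,712 Mb ÷ 8 = 18,589 MB → 18.59 GB.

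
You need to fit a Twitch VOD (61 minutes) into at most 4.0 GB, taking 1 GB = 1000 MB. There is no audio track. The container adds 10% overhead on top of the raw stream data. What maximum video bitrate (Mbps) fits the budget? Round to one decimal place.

Budget: 4.0 GB = 32000.0 Mb.
Stream payload after overhead: 32000.0 / 1.10 = 29090.9 Mb.
61 min = 3660 s
Total bitrate budget: 29090.9 Mb / 3660 s = 7.948 Mbps.

7.9 Mbps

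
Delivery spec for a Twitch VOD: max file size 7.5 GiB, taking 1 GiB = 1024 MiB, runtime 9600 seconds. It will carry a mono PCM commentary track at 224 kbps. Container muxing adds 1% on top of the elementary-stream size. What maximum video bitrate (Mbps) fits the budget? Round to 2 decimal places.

6.42 Mbps

Budget: 7.5 GiB = 64424.5 Mb.
Stream payload after overhead: 64424.5 / 1.01 = 63786.6 Mb.
Total bitrate budget: 63786.6 Mb / 9600 s = 6.644 Mbps.
Audio: 224 kbps = 0.224 Mbps.
Video: 6.644 − 0.224 = 6.420 Mbps.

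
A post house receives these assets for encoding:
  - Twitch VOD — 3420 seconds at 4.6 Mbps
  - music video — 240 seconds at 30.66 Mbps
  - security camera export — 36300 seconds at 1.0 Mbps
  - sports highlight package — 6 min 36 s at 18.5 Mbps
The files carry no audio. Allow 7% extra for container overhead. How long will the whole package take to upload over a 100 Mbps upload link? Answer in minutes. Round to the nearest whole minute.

Twitch VOD: 4.600 Mbps × 3420 s × 1.07 = 16833.2 Mb
music video: 30.660 Mbps × 240 s × 1.07 = 7873.5 Mb
security camera export: 1.000 Mbps × 36300 s × 1.07 = 38841.0 Mb
sports highlight package: 18.500 Mbps × 396 s × 1.07 = 7838.8 Mb
Total: 71386.5 Mb = 8923.3 MB.
At 100 Mbps: 71386.5 / 100 = 714 s ≈ 11.9 minutes.

12 minutes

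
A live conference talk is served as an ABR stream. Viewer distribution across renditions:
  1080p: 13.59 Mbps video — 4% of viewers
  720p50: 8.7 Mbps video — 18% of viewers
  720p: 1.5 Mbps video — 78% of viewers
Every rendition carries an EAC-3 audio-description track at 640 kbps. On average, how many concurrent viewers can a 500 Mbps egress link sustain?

Audio: 640 kbps = 0.640 Mbps.
Average per-viewer bitrate: 0.04×14.230 + 0.18×9.340 + 0.78×2.140 = 3.920 Mbps.
500 Mbps = 500.0 Mbps; 500.0 / 3.920 = 127.56 → 127.

127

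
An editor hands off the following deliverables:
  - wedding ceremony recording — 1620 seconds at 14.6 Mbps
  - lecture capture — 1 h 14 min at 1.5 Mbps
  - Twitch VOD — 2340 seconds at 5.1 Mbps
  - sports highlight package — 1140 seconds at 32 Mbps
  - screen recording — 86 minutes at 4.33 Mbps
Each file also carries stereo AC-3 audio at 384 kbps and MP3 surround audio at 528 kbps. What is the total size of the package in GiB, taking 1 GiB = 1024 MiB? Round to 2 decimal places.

Audio total: 384 + 528 = 912 kbps = 0.912 Mbps.
wedding ceremony recording: 15.512 Mbps × 1620 s = 25129.4 Mb
lecture capture: 2.412 Mbps × 4440 s = 10709.3 Mb
Twitch VOD: 6.012 Mbps × 2340 s = 14068.1 Mb
sports highlight package: 32.912 Mbps × 1140 s = 37519.7 Mb
screen recording: 5.242 Mbps × 5160 s = 27048.7 Mb
Total: 114475.2 Mb = 14309.4 MB.
= 13.33 GiB.

13.33 GiB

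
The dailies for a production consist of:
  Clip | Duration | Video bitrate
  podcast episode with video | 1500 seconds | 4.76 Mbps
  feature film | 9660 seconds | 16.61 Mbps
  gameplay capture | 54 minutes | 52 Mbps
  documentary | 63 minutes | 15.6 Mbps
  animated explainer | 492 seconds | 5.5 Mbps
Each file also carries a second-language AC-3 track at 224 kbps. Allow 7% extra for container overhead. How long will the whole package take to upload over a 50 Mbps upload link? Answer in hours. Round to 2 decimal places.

2.39 hours

Audio: 224 kbps = 0.224 Mbps.
podcast episode with video: 4.984 Mbps × 1500 s × 1.07 = 7999.3 Mb
feature film: 16.834 Mbps × 9660 s × 1.07 = 173999.6 Mb
gameplay capture: 52.224 Mbps × 3240 s × 1.07 = 181050.2 Mb
documentary: 15.824 Mbps × 3780 s × 1.07 = 64001.8 Mb
animated explainer: 5.724 Mbps × 492 s × 1.07 = 3013.3 Mb
Total: 430064.2 Mb = 53758.0 MB.
At 50 Mbps: 430064.2 / 50 = 8601 s ≈ 2.39 hours.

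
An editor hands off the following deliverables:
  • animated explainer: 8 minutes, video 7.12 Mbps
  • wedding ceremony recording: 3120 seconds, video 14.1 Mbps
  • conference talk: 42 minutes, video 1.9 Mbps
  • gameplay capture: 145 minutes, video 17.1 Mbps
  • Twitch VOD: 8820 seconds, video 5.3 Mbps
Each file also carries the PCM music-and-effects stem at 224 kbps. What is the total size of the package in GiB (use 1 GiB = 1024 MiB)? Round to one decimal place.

29.5 GiB

Audio: 224 kbps = 0.224 Mbps.
animated explainer: 7.344 Mbps × 480 s = 3525.1 Mb
wedding ceremony recording: 14.324 Mbps × 3120 s = 44690.9 Mb
conference talk: 2.124 Mbps × 2520 s = 5352.5 Mb
gameplay capture: 17.324 Mbps × 8700 s = 150718.8 Mb
Twitch VOD: 5.524 Mbps × 8820 s = 48721.7 Mb
Total: 253009.0 Mb = 31626.1 MB.
= 29.45 GiB.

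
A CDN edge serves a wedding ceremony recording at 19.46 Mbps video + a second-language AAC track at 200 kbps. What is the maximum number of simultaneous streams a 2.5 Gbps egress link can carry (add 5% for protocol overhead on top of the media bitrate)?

Audio: 200 kbps = 0.200 Mbps.
Per-viewer media rate: 19.660 Mbps.
On the wire with 5% overhead: 20.643 Mbps.
2.5 Gbps = 2,500 Mbps; 2,500 / 20.643 = 121.11 → 121 viewers.

121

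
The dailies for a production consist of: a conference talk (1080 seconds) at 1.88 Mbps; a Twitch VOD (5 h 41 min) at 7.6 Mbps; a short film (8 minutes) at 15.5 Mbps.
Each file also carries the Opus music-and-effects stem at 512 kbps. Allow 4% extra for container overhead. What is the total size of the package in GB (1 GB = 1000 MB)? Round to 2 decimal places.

22.91 GB

Audio: 512 kbps = 0.512 Mbps.
conference talk: 2.392 Mbps × 1080 s × 1.04 = 2686.7 Mb
Twitch VOD: 8.112 Mbps × 20460 s × 1.04 = 172610.4 Mb
short film: 16.012 Mbps × 480 s × 1.04 = 7993.2 Mb
Total: 183290.3 Mb = 22911.3 MB.
= 22.91 GB.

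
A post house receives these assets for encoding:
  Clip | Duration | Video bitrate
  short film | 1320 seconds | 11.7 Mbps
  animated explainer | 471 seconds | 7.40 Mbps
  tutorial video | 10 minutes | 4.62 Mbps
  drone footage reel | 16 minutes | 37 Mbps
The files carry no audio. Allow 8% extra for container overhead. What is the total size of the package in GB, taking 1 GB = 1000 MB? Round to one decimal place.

short film: 11.700 Mbps × 1320 s × 1.08 = 16679.5 Mb
animated explainer: 7.400 Mbps × 471 s × 1.08 = 3764.2 Mb
tutorial video: 4.620 Mbps × 600 s × 1.08 = 2993.8 Mb
drone footage reel: 37.000 Mbps × 960 s × 1.08 = 38361.6 Mb
Total: 61799.1 Mb = 7724.9 MB.
= 7.725 GB.

7.7 GB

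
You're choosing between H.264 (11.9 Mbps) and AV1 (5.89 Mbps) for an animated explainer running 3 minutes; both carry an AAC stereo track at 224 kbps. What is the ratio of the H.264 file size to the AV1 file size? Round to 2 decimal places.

1.98

3 min = 180 s
Audio: 224 kbps = 0.224 Mbps.
H.264: 12.124 Mbps × 180 s = 2182.3 Mb = 272.790 MB.
AV1: 6.114 Mbps × 180 s = 1100.5 Mb = 137.565 MB.
Ratio: 272.790 / 137.565 = 1.983.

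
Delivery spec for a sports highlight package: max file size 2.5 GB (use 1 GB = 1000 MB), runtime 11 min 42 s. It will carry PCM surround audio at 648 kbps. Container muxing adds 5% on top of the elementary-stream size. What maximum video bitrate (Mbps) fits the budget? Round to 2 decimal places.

Budget: 2.5 GB = 20000.0 Mb.
Stream payload after overhead: 20000.0 / 1.05 = 19047.6 Mb.
11 min 42 s = 702 s
Total bitrate budget: 19047.6 Mb / 702 s = 27.133 Mbps.
Audio: 648 kbps = 0.648 Mbps.
Video: 27.133 − 0.648 = 26.485 Mbps.

26.49 Mbps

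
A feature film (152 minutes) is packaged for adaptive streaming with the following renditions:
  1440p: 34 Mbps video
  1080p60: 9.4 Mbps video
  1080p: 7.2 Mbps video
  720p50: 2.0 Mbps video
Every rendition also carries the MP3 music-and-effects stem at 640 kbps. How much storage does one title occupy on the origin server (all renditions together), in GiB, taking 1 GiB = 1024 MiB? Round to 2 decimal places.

58.56 GiB

152 min = 9120 s
Audio: 640 kbps = 0.640 Mbps.
Sum of rendition bitrates: (34+0.640) + (9.4+0.640) + (7.2+0.640) + (2.0+0.640) = 55.160 Mbps.
× 9120 s = 503,059 Mb = 62,882 MB = 58.56 GiB.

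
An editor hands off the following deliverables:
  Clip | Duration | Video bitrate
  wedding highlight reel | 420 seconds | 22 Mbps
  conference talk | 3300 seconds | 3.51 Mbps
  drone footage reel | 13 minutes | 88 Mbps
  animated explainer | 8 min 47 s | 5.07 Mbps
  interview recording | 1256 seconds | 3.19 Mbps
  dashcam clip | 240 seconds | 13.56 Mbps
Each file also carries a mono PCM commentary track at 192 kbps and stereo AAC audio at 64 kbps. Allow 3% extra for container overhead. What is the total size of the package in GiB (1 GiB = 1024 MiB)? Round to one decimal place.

Audio total: 192 + 64 = 256 kbps = 0.256 Mbps.
wedding highlight reel: 22.256 Mbps × 420 s × 1.03 = 9627.9 Mb
conference talk: 3.766 Mbps × 3300 s × 1.03 = 12800.6 Mb
drone footage reel: 88.256 Mbps × 780 s × 1.03 = 70904.9 Mb
animated explainer: 5.326 Mbps × 527 s × 1.03 = 2891.0 Mb
interview recording: 3.446 Mbps × 1256 s × 1.03 = 4458.0 Mb
dashcam clip: 13.816 Mbps × 240 s × 1.03 = 3415.3 Mb
Total: 104097.8 Mb = 13012.2 MB.
= 12.12 GiB.

12.1 GiB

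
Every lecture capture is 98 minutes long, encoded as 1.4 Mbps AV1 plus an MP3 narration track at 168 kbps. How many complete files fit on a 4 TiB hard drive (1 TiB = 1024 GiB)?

3816

98 min = 5880 s
Audio: 168 kbps = 0.168 Mbps.
Total bitrate: 1.568 Mbps.
Per item: 1.568 Mbps × 5880 s = 9,220 Mb = 1,152 MB.
Capacity: 4 TiB = 35,184,372 Mb; 3816.16 items → 3816 complete.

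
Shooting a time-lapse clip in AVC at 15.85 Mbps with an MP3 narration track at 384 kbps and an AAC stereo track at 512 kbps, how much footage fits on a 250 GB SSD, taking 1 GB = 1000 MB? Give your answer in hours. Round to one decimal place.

Audio total: 384 + 512 = 896 kbps = 0.896 Mbps.
Total bitrate: 15.85 + 0.896 = 16.746 Mbps.
Capacity: 250 GB = 2,000,000 Mb.
Recording time: 2,000,000 / 16.746 = 119,432 s ≈ 33.2 hours.

33.2 hours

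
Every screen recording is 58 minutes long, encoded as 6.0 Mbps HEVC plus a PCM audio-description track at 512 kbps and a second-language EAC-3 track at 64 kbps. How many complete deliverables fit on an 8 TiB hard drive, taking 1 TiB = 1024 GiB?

3074

58 min = 3480 s
Audio total: 512 + 64 = 576 kbps = 0.576 Mbps.
Total bitrate: 6.576 Mbps.
Per item: 6.576 Mbps × 3480 s = 22,884 Mb = 2,861 MB.
Capacity: 8 TiB = 70,368,744 Mb; 3074.95 items → 3074 complete.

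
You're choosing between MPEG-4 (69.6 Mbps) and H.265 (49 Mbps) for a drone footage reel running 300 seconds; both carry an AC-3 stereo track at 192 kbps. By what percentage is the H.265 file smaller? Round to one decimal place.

Audio: 192 kbps = 0.192 Mbps.
MPEG-4: 69.792 Mbps × 300 s = 20937.6 Mb = 2.617 GB.
H.265: 49.192 Mbps × 300 s = 14757.6 Mb = 1.845 GB.
Reduction: (1 − 1.845/2.617) × 100 = 29.52%.

29.5%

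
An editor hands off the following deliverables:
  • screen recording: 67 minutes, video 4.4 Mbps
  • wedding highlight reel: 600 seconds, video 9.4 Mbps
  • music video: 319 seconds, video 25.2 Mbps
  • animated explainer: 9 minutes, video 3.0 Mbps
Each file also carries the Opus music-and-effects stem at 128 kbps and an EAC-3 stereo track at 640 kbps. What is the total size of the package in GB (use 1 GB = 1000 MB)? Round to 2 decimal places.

4.65 GB

Audio total: 128 + 640 = 768 kbps = 0.768 Mbps.
screen recording: 5.168 Mbps × 4020 s = 20775.4 Mb
wedding highlight reel: 10.168 Mbps × 600 s = 6100.8 Mb
music video: 25.968 Mbps × 319 s = 8283.8 Mb
animated explainer: 3.768 Mbps × 540 s = 2034.7 Mb
Total: 37194.7 Mb = 4649.3 MB.
= 4.649 GB.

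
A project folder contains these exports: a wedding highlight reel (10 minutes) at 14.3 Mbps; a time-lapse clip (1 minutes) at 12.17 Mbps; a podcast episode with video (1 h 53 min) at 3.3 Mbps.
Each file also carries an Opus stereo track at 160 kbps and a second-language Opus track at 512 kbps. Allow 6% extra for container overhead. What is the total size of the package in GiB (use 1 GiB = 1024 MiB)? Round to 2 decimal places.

4.53 GiB

Audio total: 160 + 512 = 672 kbps = 0.672 Mbps.
wedding highlight reel: 14.972 Mbps × 600 s × 1.06 = 9522.2 Mb
time-lapse clip: 12.842 Mbps × 60 s × 1.06 = 816.8 Mb
podcast episode with video: 3.972 Mbps × 6780 s × 1.06 = 28546.0 Mb
Total: 38884.9 Mb = 4860.6 MB.
= 4.527 GiB.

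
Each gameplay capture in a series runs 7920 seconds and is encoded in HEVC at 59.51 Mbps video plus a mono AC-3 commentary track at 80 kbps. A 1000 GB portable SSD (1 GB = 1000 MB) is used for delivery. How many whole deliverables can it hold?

Audio: 80 kbps = 0.080 Mbps.
Total bitrate: 59.590 Mbps.
Per item: 59.590 Mbps × 7920 s = 471,953 Mb = 58,994 MB.
Capacity: 1000 GB = 8,000,000 Mb; 16.95 items → 16 complete.

16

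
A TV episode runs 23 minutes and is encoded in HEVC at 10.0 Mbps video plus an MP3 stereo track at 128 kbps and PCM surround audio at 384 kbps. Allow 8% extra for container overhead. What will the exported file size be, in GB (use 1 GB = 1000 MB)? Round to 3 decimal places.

23 min = 1380 s
Audio total: 128 + 384 = 512 kbps = 0.512 Mbps.
Total bitrate: 10.0 + 0.512 = 10.512 Mbps.
Stream data: 10.512 Mbps × 1380 s = 14506.6 Mb.
With 8% container overhead: ×1.08.
15,667 Mb ÷ 8 = 1,958 MB → 1.958 GB.

1.958 GB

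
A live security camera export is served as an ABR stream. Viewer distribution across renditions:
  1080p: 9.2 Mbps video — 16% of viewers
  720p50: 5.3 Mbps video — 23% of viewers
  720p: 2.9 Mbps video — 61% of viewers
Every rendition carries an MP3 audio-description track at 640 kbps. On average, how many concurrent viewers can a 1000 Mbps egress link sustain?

Audio: 640 kbps = 0.640 Mbps.
Average per-viewer bitrate: 0.16×9.840 + 0.23×5.940 + 0.61×3.540 = 5.100 Mbps.
1000 Mbps = 1,000 Mbps; 1,000 / 5.100 = 196.08 → 196.

196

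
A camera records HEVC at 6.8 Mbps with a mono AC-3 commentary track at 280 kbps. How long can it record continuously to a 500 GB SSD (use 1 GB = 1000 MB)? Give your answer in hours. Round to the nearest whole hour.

157 hours

Audio: 280 kbps = 0.280 Mbps.
Total bitrate: 6.8 + 0.280 = 7.080 Mbps.
Capacity: 500 GB = 4,000,000 Mb.
Recording time: 4,000,000 / 7.080 = 564,972 s ≈ 157 hours.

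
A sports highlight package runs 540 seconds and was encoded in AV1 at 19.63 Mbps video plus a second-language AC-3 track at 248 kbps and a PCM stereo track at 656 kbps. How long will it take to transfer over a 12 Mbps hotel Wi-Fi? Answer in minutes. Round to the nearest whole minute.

Audio total: 248 + 656 = 904 kbps = 0.904 Mbps.
Total bitrate: 20.534 Mbps.
File: 20.534 Mbps × 540 s = 11088.4 Mb.
At 12 Mbps: 11088.4 / 12 = 924.0 s ≈ 15.4 minutes.

15 minutes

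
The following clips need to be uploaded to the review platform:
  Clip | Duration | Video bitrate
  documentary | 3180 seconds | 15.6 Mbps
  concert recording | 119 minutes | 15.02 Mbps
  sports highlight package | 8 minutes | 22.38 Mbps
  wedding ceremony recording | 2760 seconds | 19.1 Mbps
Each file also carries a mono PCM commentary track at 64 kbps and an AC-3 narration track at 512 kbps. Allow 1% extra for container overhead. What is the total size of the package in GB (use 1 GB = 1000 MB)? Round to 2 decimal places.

Audio total: 64 + 512 = 576 kbps = 0.576 Mbps.
documentary: 16.176 Mbps × 3180 s × 1.01 = 51954.1 Mb
concert recording: 15.596 Mbps × 7140 s × 1.01 = 112469.0 Mb
sports highlight package: 22.956 Mbps × 480 s × 1.01 = 11129.1 Mb
wedding ceremony recording: 19.676 Mbps × 2760 s × 1.01 = 54848.8 Mb
Total: 230401.0 Mb = 28800.1 MB.
= 28.80 GB.

28.80 GB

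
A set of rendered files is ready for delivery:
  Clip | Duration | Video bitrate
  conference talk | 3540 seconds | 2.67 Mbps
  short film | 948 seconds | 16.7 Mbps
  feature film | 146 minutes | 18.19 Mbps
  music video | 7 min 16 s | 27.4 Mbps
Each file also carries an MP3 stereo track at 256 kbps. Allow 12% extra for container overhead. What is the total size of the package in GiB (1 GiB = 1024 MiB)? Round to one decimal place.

26.1 GiB

Audio: 256 kbps = 0.256 Mbps.
conference talk: 2.926 Mbps × 3540 s × 1.12 = 11601.0 Mb
short film: 16.956 Mbps × 948 s × 1.12 = 18003.2 Mb
feature film: 18.446 Mbps × 8760 s × 1.12 = 180977.4 Mb
music video: 27.656 Mbps × 436 s × 1.12 = 13505.0 Mb
Total: 224086.6 Mb = 28010.8 MB.
= 26.09 GiB.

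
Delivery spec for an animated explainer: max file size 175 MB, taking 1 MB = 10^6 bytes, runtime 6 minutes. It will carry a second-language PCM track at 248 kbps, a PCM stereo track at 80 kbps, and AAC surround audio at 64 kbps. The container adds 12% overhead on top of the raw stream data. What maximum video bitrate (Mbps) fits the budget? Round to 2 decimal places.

Budget: 175 MB = 1400.0 Mb.
Stream payload after overhead: 1400.0 / 1.12 = 1250.0 Mb.
6 min = 360 s
Total bitrate budget: 1250.0 Mb / 360 s = 3.472 Mbps.
Audio total: 248 + 80 + 64 = 392 kbps = 0.392 Mbps.
Video: 3.472 − 0.392 = 3.080 Mbps.

3.08 Mbps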